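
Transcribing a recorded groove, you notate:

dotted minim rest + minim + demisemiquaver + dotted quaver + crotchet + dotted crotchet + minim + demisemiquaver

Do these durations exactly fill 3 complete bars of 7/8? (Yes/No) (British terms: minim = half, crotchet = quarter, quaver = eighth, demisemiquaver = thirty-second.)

One bar of 7/8 = 28 thirty-second notes, so 3 bars = 84.
In thirty-second notes: dotted minim rest = 24; minim = 16; demisemiquaver = 1; dotted quaver = 6; crotchet = 8; dotted crotchet = 12; minim = 16; demisemiquaver = 1.
Sum: 24 + 16 + 1 + 6 + 8 + 12 + 16 + 1 = 84.
84 equals 84, so the answer is Yes.

Yes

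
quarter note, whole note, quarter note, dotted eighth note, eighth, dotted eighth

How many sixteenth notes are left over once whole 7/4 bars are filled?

4

One bar of 7/4 = 28 sixteenth notes.
Convert each value to sixteenth notes: quarter note = 4; whole note = 16; quarter note = 4; dotted eighth note = 3; eighth = 2; dotted eighth = 3.
Adding: 4 + 16 + 4 + 3 + 2 + 3 = 32.
32 ÷ 28 = 1 complete bar with 4 sixteenth notes remaining.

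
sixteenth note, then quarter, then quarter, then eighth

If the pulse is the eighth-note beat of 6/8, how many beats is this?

One eighth-note beat = 2 sixteenth notes.
Express everything in sixteenth notes: sixteenth note = 1; quarter = 4; quarter = 4; eighth = 2.
Adding: 1 + 4 + 4 + 2 = 11.
11 ÷ 2 = 5.5 beats.

5.5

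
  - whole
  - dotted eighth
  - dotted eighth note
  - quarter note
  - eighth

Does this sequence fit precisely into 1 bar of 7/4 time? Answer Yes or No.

One bar of 7/4 = 28 sixteenth notes.
Express everything in sixteenth notes: whole = 16; dotted eighth = 3; dotted eighth note = 3; quarter note = 4; eighth = 2.
Total: 16 + 3 + 3 + 4 + 2 = 28.
28 equals 28, so the answer is Yes.

Yes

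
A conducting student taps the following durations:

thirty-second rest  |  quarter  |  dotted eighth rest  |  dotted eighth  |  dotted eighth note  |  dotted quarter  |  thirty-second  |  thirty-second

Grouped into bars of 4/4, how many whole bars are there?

1

One bar of 4/4 = 32 thirty-second notes.
Working in thirty-second notes: thirty-second rest = 1; quarter = 8; dotted eighth rest = 6; dotted eighth = 6; dotted eighth note = 6; dotted quarter = 12; thirty-second = 1; thirty-second = 1.
Total: 1 + 8 + 6 + 6 + 6 + 12 + 1 + 1 = 41.
41 ÷ 32 = 1 complete bar with 9 left over.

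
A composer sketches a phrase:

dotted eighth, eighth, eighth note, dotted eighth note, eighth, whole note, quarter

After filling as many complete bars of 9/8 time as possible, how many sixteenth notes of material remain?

One bar of 9/8 = 18 sixteenth notes.
In sixteenth notes: dotted eighth = 3; eighth = 2; eighth note = 2; dotted eighth note = 3; eighth = 2; whole note = 16; quarter = 4.
Total: 3 + 2 + 2 + 3 + 2 + 16 + 4 = 32.
32 ÷ 18 = 1 complete bar with 14 sixteenth notes remaining.

14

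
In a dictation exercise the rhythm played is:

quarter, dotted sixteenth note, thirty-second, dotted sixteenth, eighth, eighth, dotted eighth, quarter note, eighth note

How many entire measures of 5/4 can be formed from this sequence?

One bar of 5/4 = 40 thirty-second notes.
Each duration in thirty-second notes: quarter = 8; dotted sixteenth note = 3; thirty-second = 1; dotted sixteenth = 3; eighth = 4; eighth = 4; dotted eighth = 6; quarter note = 8; eighth note = 4.
Adding: 8 + 3 + 1 + 3 + 4 + 4 + 6 + 8 + 4 = 41.
41 ÷ 40 = 1 complete bar with 1 left over.

1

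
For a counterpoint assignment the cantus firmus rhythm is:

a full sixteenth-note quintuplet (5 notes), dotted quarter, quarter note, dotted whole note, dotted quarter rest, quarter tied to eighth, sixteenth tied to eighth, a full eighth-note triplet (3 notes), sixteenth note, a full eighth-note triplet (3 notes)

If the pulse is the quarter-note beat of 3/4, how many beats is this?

One quarter-note beat = 4 sixteenth notes.
Express everything in sixteenth notes: a full sixteenth-note quintuplet (5 notes) (five quintuplet sixteenths span one quarter) = 4; dotted quarter = 6; quarter note = 4; dotted whole note = 24; dotted quarter rest = 6; quarter tied to eighth (quarter + eighth) = 6; sixteenth tied to eighth (sixteenth + eighth) = 3; a full eighth-note triplet (3 notes) (three triplet eighths span one quarter) = 4; sixteenth note = 1; a full eighth-note triplet (3 notes) (three triplet eighths span one quarter) = 4.
Adding: 4 + 6 + 4 + 24 + 6 + 6 + 3 + 4 + 1 + 4 = 62.
62 ÷ 4 = 15.5 beats.

15.5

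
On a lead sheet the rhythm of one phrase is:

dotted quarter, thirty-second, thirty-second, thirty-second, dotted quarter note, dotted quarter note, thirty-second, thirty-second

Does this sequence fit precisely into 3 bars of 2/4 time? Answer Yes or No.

No

One bar of 2/4 = 16 thirty-second notes, so 3 bars = 48.
In thirty-second notes: dotted quarter = 12; thirty-second = 1; thirty-second = 1; thirty-second = 1; dotted quarter note = 12; dotted quarter note = 12; thirty-second = 1; thirty-second = 1.
Total: 12 + 1 + 1 + 1 + 12 + 12 + 1 + 1 = 41.
41 falls short of 48, so the answer is No.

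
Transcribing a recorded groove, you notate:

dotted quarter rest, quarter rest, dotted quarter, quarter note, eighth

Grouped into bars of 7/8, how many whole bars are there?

One bar of 7/8 = 7 eighth notes.
Each duration in eighth notes: dotted quarter rest = 3; quarter rest = 2; dotted quarter = 3; quarter note = 2; eighth = 1.
Altogether 3 + 2 + 3 + 2 + 1 = 11.
11 ÷ 7 = 1 complete bar with 4 left over.

1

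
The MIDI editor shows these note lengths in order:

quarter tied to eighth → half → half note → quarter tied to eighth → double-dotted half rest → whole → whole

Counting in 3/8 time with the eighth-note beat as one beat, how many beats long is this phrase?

One eighth-note beat = 2 sixteenth notes.
Each duration in sixteenth notes: quarter tied to eighth (quarter + eighth) = 6; half = 8; half note = 8; quarter tied to eighth (quarter + eighth) = 6; double-dotted half rest = 14; whole = 16; whole = 16.
Total: 6 + 8 + 8 + 6 + 14 + 16 + 16 = 74.
74 ÷ 2 = 37 beats.

37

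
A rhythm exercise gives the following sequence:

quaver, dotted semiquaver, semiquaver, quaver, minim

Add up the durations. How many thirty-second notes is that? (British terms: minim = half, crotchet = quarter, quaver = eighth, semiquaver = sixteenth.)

29

Working in thirty-second notes: quaver = 4; dotted semiquaver = 3; semiquaver = 2; quaver = 4; minim = 16.
Total: 4 + 3 + 2 + 4 + 16 = 29 thirty-second notes.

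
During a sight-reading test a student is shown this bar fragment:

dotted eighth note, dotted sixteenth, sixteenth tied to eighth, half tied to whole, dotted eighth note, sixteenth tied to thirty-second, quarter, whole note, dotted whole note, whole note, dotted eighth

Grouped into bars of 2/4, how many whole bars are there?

12

One bar of 2/4 = 16 thirty-second notes.
In thirty-second notes: dotted eighth note = 6; dotted sixteenth = 3; sixteenth tied to eighth (sixteenth + eighth) = 6; half tied to whole (half + whole) = 48; dotted eighth note = 6; sixteenth tied to thirty-second (sixteenth + thirty-second) = 3; quarter = 8; whole note = 32; dotted whole note = 48; whole note = 32; dotted eighth = 6.
Altogether 6 + 3 + 6 + 48 + 6 + 3 + 8 + 32 + 48 + 32 + 6 = 198.
198 ÷ 16 = 12 complete bars with 6 left over.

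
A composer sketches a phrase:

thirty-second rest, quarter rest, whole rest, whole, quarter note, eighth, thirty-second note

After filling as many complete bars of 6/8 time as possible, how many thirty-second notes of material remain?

One bar of 6/8 = 24 thirty-second notes.
Working in thirty-second notes: thirty-second rest = 1; quarter rest = 8; whole rest = 32; whole = 32; quarter note = 8; eighth = 4; thirty-second note = 1.
Sum: 1 + 8 + 32 + 32 + 8 + 4 + 1 = 86.
86 ÷ 24 = 3 complete bars with 14 thirty-second notes remaining.

14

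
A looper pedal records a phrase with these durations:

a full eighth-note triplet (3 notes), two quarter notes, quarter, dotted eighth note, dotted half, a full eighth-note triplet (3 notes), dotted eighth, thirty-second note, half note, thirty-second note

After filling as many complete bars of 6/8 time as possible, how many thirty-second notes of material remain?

One bar of 6/8 = 24 thirty-second notes.
Convert each value to thirty-second notes: a full eighth-note triplet (3 notes) (three triplet eighths span one quarter) = 8; quarter note = 8; quarter note = 8; quarter = 8; dotted eighth note = 6; dotted half = 24; a full eighth-note triplet (3 notes) (three triplet eighths span one quarter) = 8; dotted eighth = 6; thirty-second note = 1; half note = 16; thirty-second note = 1.
Total: 8 + 8 + 8 + 8 + 6 + 24 + 8 + 6 + 1 + 16 + 1 = 94.
94 ÷ 24 = 3 complete bars with 22 thirty-second notes remaining.

22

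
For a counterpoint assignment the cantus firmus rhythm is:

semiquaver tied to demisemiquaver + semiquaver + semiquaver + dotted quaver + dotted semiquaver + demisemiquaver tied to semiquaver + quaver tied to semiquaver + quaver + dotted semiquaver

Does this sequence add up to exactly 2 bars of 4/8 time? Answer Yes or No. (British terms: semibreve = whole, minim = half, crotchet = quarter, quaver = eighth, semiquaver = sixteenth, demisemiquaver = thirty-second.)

One bar of 4/8 = 16 thirty-second notes, so 2 bars = 32.
Working in thirty-second notes: semiquaver tied to demisemiquaver (semiquaver + demisemiquaver) = 3; semiquaver = 2; semiquaver = 2; dotted quaver = 6; dotted semiquaver = 3; demisemiquaver tied to semiquaver (demisemiquaver + semiquaver) = 3; quaver tied to semiquaver (quaver + semiquaver) = 6; quaver = 4; dotted semiquaver = 3.
Total: 3 + 2 + 2 + 6 + 3 + 3 + 6 + 4 + 3 = 32.
32 equals 32, so the answer is Yes.

Yes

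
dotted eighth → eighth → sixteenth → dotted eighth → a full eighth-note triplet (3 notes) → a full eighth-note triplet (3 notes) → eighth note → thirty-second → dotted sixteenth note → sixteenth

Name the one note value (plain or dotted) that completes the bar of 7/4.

The bar of 7/4 = 56 thirty-second notes.
Express everything in thirty-second notes: dotted eighth = 6; eighth = 4; sixteenth = 2; dotted eighth = 6; a full eighth-note triplet (3 notes) (three triplet eighths span one quarter) = 8; a full eighth-note triplet (3 notes) (three triplet eighths span one quarter) = 8; eighth note = 4; thirty-second = 1; dotted sixteenth note = 3; sixteenth = 2.
Total: 6 + 4 + 2 + 6 + 8 + 8 + 4 + 1 + 3 + 2 = 44.
Remaining: 56 − 44 = 12 thirty-second notes, which is a dotted quarter note.

dotted quarter note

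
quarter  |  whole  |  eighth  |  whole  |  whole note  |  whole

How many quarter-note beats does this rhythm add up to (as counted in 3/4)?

One quarter-note beat = 2 eighth notes.
Each duration in eighth notes: quarter = 2; whole = 8; eighth = 1; whole = 8; whole note = 8; whole = 8.
Adding: 2 + 8 + 1 + 8 + 8 + 8 = 35.
35 ÷ 2 = 17.5 beats.

17.5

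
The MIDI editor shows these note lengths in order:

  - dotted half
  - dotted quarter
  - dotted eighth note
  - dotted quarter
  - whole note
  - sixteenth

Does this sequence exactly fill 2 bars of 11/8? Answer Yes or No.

Yes

One bar of 11/8 = 22 sixteenth notes, so 2 bars = 44.
Each duration in sixteenth notes: dotted half = 12; dotted quarter = 6; dotted eighth note = 3; dotted quarter = 6; whole note = 16; sixteenth = 1.
Adding: 12 + 6 + 3 + 6 + 16 + 1 = 44.
44 equals 44, so the answer is Yes.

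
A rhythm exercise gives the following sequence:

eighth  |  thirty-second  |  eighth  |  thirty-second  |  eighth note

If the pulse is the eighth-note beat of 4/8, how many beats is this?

One eighth-note beat = 4 thirty-second notes.
Convert each value to thirty-second notes: eighth = 4; thirty-second = 1; eighth = 4; thirty-second = 1; eighth note = 4.
Altogether 4 + 1 + 4 + 1 + 4 = 14.
14 ÷ 4 = 3.5 beats.

3.5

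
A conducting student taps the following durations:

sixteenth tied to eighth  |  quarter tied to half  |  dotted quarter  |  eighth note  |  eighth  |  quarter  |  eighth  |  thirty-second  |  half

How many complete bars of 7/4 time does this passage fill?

1

One bar of 7/4 = 56 thirty-second notes.
Convert each value to thirty-second notes: sixteenth tied to eighth (sixteenth + eighth) = 6; quarter tied to half (quarter + half) = 24; dotted quarter = 12; eighth note = 4; eighth = 4; quarter = 8; eighth = 4; thirty-second = 1; half = 16.
Adding: 6 + 24 + 12 + 4 + 4 + 8 + 4 + 1 + 16 = 79.
79 ÷ 56 = 1 complete bar with 23 left over.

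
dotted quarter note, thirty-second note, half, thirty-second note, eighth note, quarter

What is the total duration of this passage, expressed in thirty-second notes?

Express everything in thirty-second notes: dotted quarter note = 12; thirty-second note = 1; half = 16; thirty-second note = 1; eighth note = 4; quarter = 8.
Total: 12 + 1 + 16 + 1 + 4 + 8 = 42 thirty-second notes.

42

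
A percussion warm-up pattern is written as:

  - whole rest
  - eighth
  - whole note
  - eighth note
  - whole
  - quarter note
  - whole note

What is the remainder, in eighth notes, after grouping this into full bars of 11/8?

3

One bar of 11/8 = 11 eighth notes.
Working in eighth notes: whole rest = 8; eighth = 1; whole note = 8; eighth note = 1; whole = 8; quarter note = 2; whole note = 8.
Adding: 8 + 1 + 8 + 1 + 8 + 2 + 8 = 36.
36 ÷ 11 = 3 complete bars with 3 eighth notes remaining.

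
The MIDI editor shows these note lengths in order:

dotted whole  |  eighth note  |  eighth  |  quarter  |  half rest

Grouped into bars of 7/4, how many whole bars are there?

1

One bar of 7/4 = 14 eighth notes.
Working in eighth notes: dotted whole = 12; eighth note = 1; eighth = 1; quarter = 2; half rest = 4.
Adding: 12 + 1 + 1 + 2 + 4 = 20.
20 ÷ 14 = 1 complete bar with 6 left over.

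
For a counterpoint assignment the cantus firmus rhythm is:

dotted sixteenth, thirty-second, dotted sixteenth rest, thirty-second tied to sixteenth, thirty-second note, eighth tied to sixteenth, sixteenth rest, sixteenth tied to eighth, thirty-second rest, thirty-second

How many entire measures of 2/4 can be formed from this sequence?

1

One bar of 2/4 = 16 thirty-second notes.
Express everything in thirty-second notes: dotted sixteenth = 3; thirty-second = 1; dotted sixteenth rest = 3; thirty-second tied to sixteenth (thirty-second + sixteenth) = 3; thirty-second note = 1; eighth tied to sixteenth (eighth + sixteenth) = 6; sixteenth rest = 2; sixteenth tied to eighth (sixteenth + eighth) = 6; thirty-second rest = 1; thirty-second = 1.
Total: 3 + 1 + 3 + 3 + 1 + 6 + 2 + 6 + 1 + 1 = 27.
27 ÷ 16 = 1 complete bar with 11 left over.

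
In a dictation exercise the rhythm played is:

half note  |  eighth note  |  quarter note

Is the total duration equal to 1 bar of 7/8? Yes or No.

One bar of 7/8 = 7 eighth notes.
Each duration in eighth notes: half note = 4; eighth note = 1; quarter note = 2.
Sum: 4 + 1 + 2 = 7.
7 equals 7, so the answer is Yes.

Yes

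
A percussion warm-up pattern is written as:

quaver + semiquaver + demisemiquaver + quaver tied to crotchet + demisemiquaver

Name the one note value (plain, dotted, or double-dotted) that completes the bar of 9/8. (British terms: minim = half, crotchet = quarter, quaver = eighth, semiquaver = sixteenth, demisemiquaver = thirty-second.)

half note

The bar of 9/8 = 36 thirty-second notes.
Express everything in thirty-second notes: quaver = 4; semiquaver = 2; demisemiquaver = 1; quaver tied to crotchet (quaver + crotchet) = 12; demisemiquaver = 1.
Adding: 4 + 2 + 1 + 12 + 1 = 20.
Remaining: 36 − 20 = 16 thirty-second notes, which is a half note.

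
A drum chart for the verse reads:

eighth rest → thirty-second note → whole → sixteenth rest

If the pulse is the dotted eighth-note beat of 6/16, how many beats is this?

One dotted eighth-note beat = 6 thirty-second notes.
Each duration in thirty-second notes: eighth rest = 4; thirty-second note = 1; whole = 32; sixteenth rest = 2.
Sum: 4 + 1 + 32 + 2 = 39.
39 ÷ 6 = 6.5 beats.

6.5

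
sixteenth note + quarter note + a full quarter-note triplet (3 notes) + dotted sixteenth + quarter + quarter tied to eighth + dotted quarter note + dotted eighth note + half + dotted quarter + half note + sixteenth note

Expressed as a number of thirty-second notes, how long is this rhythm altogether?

113

Convert each value to thirty-second notes: sixteenth note = 2; quarter note = 8; a full quarter-note triplet (3 notes) (three triplet quarters span one half) = 16; dotted sixteenth = 3; quarter = 8; quarter tied to eighth (quarter + eighth) = 12; dotted quarter note = 12; dotted eighth note = 6; half = 16; dotted quarter = 12; half note = 16; sixteenth note = 2.
Adding: 2 + 8 + 16 + 3 + 8 + 12 + 12 + 6 + 16 + 12 + 16 + 2 = 113 thirty-second notes.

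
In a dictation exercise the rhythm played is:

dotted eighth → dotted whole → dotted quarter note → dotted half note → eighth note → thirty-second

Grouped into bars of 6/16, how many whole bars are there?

One bar of 6/16 = 12 thirty-second notes.
In thirty-second notes: dotted eighth = 6; dotted whole = 48; dotted quarter note = 12; dotted half note = 24; eighth note = 4; thirty-second = 1.
Total: 6 + 48 + 12 + 24 + 4 + 1 = 95.
95 ÷ 12 = 7 complete bars with 11 left over.

7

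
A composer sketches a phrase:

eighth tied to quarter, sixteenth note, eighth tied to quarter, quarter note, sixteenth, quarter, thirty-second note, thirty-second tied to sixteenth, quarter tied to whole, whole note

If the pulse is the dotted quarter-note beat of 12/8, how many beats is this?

One dotted quarter-note beat = 12 thirty-second notes.
Working in thirty-second notes: eighth tied to quarter (eighth + quarter) = 12; sixteenth note = 2; eighth tied to quarter (eighth + quarter) = 12; quarter note = 8; sixteenth = 2; quarter = 8; thirty-second note = 1; thirty-second tied to sixteenth (thirty-second + sixteenth) = 3; quarter tied to whole (quarter + whole) = 40; whole note = 32.
Sum: 12 + 2 + 12 + 8 + 2 + 8 + 1 + 3 + 40 + 32 = 120.
120 ÷ 12 = 10 beats.

10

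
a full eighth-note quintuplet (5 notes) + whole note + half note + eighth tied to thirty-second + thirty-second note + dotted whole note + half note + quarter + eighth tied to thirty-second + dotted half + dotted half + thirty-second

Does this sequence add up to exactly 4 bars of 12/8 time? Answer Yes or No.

No

One bar of 12/8 = 48 thirty-second notes, so 4 bars = 192.
Each duration in thirty-second notes: a full eighth-note quintuplet (5 notes) (five quintuplet eighths span one half) = 16; whole note = 32; half note = 16; eighth tied to thirty-second (eighth + thirty-second) = 5; thirty-second note = 1; dotted whole note = 48; half note = 16; quarter = 8; eighth tied to thirty-second (eighth + thirty-second) = 5; dotted half = 24; dotted half = 24; thirty-second = 1.
Altogether 16 + 32 + 16 + 5 + 1 + 48 + 16 + 8 + 5 + 24 + 24 + 1 = 196.
196 exceeds 192, so the answer is No.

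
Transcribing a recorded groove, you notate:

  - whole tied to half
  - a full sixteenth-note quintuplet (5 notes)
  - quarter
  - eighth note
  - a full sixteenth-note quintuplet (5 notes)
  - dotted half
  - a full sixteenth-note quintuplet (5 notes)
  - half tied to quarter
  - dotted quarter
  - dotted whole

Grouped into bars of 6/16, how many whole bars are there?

16

One bar of 6/16 = 3 eighth notes.
In eighth notes: whole tied to half (whole + half) = 12; a full sixteenth-note quintuplet (5 notes) (five quintuplet sixteenths span one quarter) = 2; quarter = 2; eighth note = 1; a full sixteenth-note quintuplet (5 notes) (five quintuplet sixteenths span one quarter) = 2; dotted half = 6; a full sixteenth-note quintuplet (5 notes) (five quintuplet sixteenths span one quarter) = 2; half tied to quarter (half + quarter) = 6; dotted quarter = 3; dotted whole = 12.
Altogether 12 + 2 + 2 + 1 + 2 + 6 + 2 + 6 + 3 + 12 = 48.
48 ÷ 3 = 16 complete bars with 0 left over.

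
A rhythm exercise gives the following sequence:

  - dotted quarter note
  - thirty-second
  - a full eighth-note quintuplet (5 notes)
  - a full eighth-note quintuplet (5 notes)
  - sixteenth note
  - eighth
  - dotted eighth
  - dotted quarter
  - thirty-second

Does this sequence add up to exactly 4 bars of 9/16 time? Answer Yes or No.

One bar of 9/16 = 18 thirty-second notes, so 4 bars = 72.
Convert each value to thirty-second notes: dotted quarter note = 12; thirty-second = 1; a full eighth-note quintuplet (5 notes) (five quintuplet eighths span one half) = 16; a full eighth-note quintuplet (5 notes) (five quintuplet eighths span one half) = 16; sixteenth note = 2; eighth = 4; dotted eighth = 6; dotted quarter = 12; thirty-second = 1.
Sum: 12 + 1 + 16 + 16 + 2 + 4 + 6 + 12 + 1 = 70.
70 falls short of 72, so the answer is No.

No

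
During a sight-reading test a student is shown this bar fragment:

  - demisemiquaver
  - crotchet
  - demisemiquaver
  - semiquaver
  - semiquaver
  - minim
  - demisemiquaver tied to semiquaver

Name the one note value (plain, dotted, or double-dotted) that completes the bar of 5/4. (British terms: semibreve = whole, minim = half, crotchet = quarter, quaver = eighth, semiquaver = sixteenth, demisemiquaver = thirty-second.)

double-dotted eighth note

The bar of 5/4 = 40 thirty-second notes.
Each duration in thirty-second notes: demisemiquaver = 1; crotchet = 8; demisemiquaver = 1; semiquaver = 2; semiquaver = 2; minim = 16; demisemiquaver tied to semiquaver (demisemiquaver + semiquaver) = 3.
Altogether 1 + 8 + 1 + 2 + 2 + 16 + 3 = 33.
Remaining: 40 − 33 = 7 thirty-second notes, which is a double-dotted eighth note.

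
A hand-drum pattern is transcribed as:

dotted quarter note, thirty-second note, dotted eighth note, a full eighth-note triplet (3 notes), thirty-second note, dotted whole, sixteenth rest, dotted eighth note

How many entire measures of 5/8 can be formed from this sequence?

One bar of 5/8 = 20 thirty-second notes.
In thirty-second notes: dotted quarter note = 12; thirty-second note = 1; dotted eighth note = 6; a full eighth-note triplet (3 notes) (three triplet eighths span one quarter) = 8; thirty-second note = 1; dotted whole = 48; sixteenth rest = 2; dotted eighth note = 6.
Sum: 12 + 1 + 6 + 8 + 1 + 48 + 2 + 6 = 84.
84 ÷ 20 = 4 complete bars with 4 left over.

4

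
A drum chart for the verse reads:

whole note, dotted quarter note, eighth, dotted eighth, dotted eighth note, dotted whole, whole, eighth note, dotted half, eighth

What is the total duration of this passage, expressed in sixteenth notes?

Working in sixteenth notes: whole note = 16; dotted quarter note = 6; eighth = 2; dotted eighth = 3; dotted eighth note = 3; dotted whole = 24; whole = 16; eighth note = 2; dotted half = 12; eighth = 2.
Sum: 16 + 6 + 2 + 3 + 3 + 24 + 16 + 2 + 12 + 2 = 86 sixteenth notes.

86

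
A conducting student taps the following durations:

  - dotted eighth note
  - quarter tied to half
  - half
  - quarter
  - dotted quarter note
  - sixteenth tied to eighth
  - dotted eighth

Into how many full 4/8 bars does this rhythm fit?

4

One bar of 4/8 = 8 sixteenth notes.
Convert each value to sixteenth notes: dotted eighth note = 3; quarter tied to half (quarter + half) = 12; half = 8; quarter = 4; dotted quarter note = 6; sixteenth tied to eighth (sixteenth + eighth) = 3; dotted eighth = 3.
Total: 3 + 12 + 8 + 4 + 6 + 3 + 3 = 39.
39 ÷ 8 = 4 complete bars with 7 left over.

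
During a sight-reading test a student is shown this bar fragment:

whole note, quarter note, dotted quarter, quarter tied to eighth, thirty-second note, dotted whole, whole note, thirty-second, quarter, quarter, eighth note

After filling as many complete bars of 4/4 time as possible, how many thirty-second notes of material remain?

6

One bar of 4/4 = 32 thirty-second notes.
In thirty-second notes: whole note = 32; quarter note = 8; dotted quarter = 12; quarter tied to eighth (quarter + eighth) = 12; thirty-second note = 1; dotted whole = 48; whole note = 32; thirty-second = 1; quarter = 8; quarter = 8; eighth note = 4.
Sum: 32 + 8 + 12 + 12 + 1 + 48 + 32 + 1 + 8 + 8 + 4 = 166.
166 ÷ 32 = 5 complete bars with 6 thirty-second notes remaining.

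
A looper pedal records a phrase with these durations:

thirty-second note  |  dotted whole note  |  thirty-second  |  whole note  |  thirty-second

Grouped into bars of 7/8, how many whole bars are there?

One bar of 7/8 = 28 thirty-second notes.
Each duration in thirty-second notes: thirty-second note = 1; dotted whole note = 48; thirty-second = 1; whole note = 32; thirty-second = 1.
Total: 1 + 48 + 1 + 32 + 1 = 83.
83 ÷ 28 = 2 complete bars with 27 left over.

2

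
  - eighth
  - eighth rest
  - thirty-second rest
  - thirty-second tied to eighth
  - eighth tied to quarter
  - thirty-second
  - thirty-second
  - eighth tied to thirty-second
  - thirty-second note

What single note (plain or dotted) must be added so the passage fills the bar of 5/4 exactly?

dotted eighth note

The bar of 5/4 = 40 thirty-second notes.
Express everything in thirty-second notes: eighth = 4; eighth rest = 4; thirty-second rest = 1; thirty-second tied to eighth (thirty-second + eighth) = 5; eighth tied to quarter (eighth + quarter) = 12; thirty-second = 1; thirty-second = 1; eighth tied to thirty-second (eighth + thirty-second) = 5; thirty-second note = 1.
Altogether 4 + 4 + 1 + 5 + 12 + 1 + 1 + 5 + 1 = 34.
Remaining: 40 − 34 = 6 thirty-second notes, which is a dotted eighth note.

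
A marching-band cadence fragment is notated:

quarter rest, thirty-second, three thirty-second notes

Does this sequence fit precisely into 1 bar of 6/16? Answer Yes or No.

One bar of 6/16 = 12 thirty-second notes.
Each duration in thirty-second notes: quarter rest = 8; thirty-second = 1; thirty-second note = 1; thirty-second note = 1; thirty-second note = 1.
Altogether 8 + 1 + 1 + 1 + 1 = 12.
12 equals 12, so the answer is Yes.

Yes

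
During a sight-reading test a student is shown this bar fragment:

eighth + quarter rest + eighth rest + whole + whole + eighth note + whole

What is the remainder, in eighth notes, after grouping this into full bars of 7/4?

1

One bar of 7/4 = 14 eighth notes.
Each duration in eighth notes: eighth = 1; quarter rest = 2; eighth rest = 1; whole = 8; whole = 8; eighth note = 1; whole = 8.
Adding: 1 + 2 + 1 + 8 + 8 + 1 + 8 = 29.
29 ÷ 14 = 2 complete bars with 1 eighth note remaining.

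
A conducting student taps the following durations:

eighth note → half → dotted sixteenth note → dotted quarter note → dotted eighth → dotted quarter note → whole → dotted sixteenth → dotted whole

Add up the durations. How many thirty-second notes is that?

136

In thirty-second notes: eighth note = 4; half = 16; dotted sixteenth note = 3; dotted quarter note = 12; dotted eighth = 6; dotted quarter note = 12; whole = 32; dotted sixteenth = 3; dotted whole = 48.
Sum: 4 + 16 + 3 + 12 + 6 + 12 + 32 + 3 + 48 = 136 thirty-second notes.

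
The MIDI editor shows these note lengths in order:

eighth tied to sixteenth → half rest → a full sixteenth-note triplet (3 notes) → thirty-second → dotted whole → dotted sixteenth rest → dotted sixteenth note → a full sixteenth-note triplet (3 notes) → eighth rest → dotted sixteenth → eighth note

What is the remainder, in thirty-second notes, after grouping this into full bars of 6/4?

One bar of 6/4 = 48 thirty-second notes.
Each duration in thirty-second notes: eighth tied to sixteenth (eighth + sixteenth) = 6; half rest = 16; a full sixteenth-note triplet (3 notes) (three triplet sixteenths span one eighth) = 4; thirty-second = 1; dotted whole = 48; dotted sixteenth rest = 3; dotted sixteenth note = 3; a full sixteenth-note triplet (3 notes) (three triplet sixteenths span one eighth) = 4; eighth rest = 4; dotted sixteenth = 3; eighth note = 4.
Total: 6 + 16 + 4 + 1 + 48 + 3 + 3 + 4 + 4 + 3 + 4 = 96.
96 ÷ 48 = 2 complete bars with 0 thirty-second notes remaining.

0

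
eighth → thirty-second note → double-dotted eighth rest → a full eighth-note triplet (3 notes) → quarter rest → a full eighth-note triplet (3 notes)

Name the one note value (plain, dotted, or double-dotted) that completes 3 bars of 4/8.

3 bars of 4/8 = 48 thirty-second notes.
Convert each value to thirty-second notes: eighth = 4; thirty-second note = 1; double-dotted eighth rest = 7; a full eighth-note triplet (3 notes) (three triplet eighths span one quarter) = 8; quarter rest = 8; a full eighth-note triplet (3 notes) (three triplet eighths span one quarter) = 8.
Altogether 4 + 1 + 7 + 8 + 8 + 8 = 36.
Remaining: 48 − 36 = 12 thirty-second notes, which is a dotted quarter note.

dotted quarter note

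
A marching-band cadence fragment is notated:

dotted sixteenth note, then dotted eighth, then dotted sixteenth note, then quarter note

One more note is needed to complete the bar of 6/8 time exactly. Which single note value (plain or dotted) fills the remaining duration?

eighth note

The bar of 6/8 = 24 thirty-second notes.
Each duration in thirty-second notes: dotted sixteenth note = 3; dotted eighth = 6; dotted sixteenth note = 3; quarter note = 8.
Adding: 3 + 6 + 3 + 8 = 20.
Remaining: 24 − 20 = 4 thirty-second notes, which is a eighth note.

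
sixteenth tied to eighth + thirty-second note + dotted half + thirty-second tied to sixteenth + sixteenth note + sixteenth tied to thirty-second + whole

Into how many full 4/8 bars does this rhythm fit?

4

One bar of 4/8 = 16 thirty-second notes.
In thirty-second notes: sixteenth tied to eighth (sixteenth + eighth) = 6; thirty-second note = 1; dotted half = 24; thirty-second tied to sixteenth (thirty-second + sixteenth) = 3; sixteenth note = 2; sixteenth tied to thirty-second (sixteenth + thirty-second) = 3; whole = 32.
Adding: 6 + 1 + 24 + 3 + 2 + 3 + 32 = 71.
71 ÷ 16 = 4 complete bars with 7 left over.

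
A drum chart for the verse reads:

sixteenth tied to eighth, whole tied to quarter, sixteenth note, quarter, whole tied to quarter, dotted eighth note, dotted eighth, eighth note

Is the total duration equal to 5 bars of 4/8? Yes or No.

One bar of 4/8 = 8 sixteenth notes, so 5 bars = 40.
In sixteenth notes: sixteenth tied to eighth (sixteenth + eighth) = 3; whole tied to quarter (whole + quarter) = 20; sixteenth note = 1; quarter = 4; whole tied to quarter (whole + quarter) = 20; dotted eighth note = 3; dotted eighth = 3; eighth note = 2.
Sum: 3 + 20 + 1 + 4 + 20 + 3 + 3 + 2 = 56.
56 exceeds 40, so the answer is No.

No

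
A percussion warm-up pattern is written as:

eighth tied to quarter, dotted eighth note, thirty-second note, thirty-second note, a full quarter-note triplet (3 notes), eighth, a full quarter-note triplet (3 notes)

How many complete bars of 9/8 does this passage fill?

One bar of 9/8 = 36 thirty-second notes.
Express everything in thirty-second notes: eighth tied to quarter (eighth + quarter) = 12; dotted eighth note = 6; thirty-second note = 1; thirty-second note = 1; a full quarter-note triplet (3 notes) (three triplet quarters span one half) = 16; eighth = 4; a full quarter-note triplet (3 notes) (three triplet quarters span one half) = 16.
Sum: 12 + 6 + 1 + 1 + 16 + 4 + 16 = 56.
56 ÷ 36 = 1 complete bar with 20 left over.

1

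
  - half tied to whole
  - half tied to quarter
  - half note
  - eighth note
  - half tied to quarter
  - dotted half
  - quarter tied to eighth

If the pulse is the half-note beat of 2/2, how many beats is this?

9.5

One half-note beat = 4 eighth notes.
Working in eighth notes: half tied to whole (half + whole) = 12; half tied to quarter (half + quarter) = 6; half note = 4; eighth note = 1; half tied to quarter (half + quarter) = 6; dotted half = 6; quarter tied to eighth (quarter + eighth) = 3.
Total: 12 + 6 + 4 + 1 + 6 + 6 + 3 = 38.
38 ÷ 4 = 9.5 beats.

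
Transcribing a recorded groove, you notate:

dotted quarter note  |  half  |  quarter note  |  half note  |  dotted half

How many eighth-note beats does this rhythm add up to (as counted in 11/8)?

19

One eighth-note beat = 2 sixteenth notes.
Convert each value to sixteenth notes: dotted quarter note = 6; half = 8; quarter note = 4; half note = 8; dotted half = 12.
Sum: 6 + 8 + 4 + 8 + 12 = 38.
38 ÷ 2 = 19 beats.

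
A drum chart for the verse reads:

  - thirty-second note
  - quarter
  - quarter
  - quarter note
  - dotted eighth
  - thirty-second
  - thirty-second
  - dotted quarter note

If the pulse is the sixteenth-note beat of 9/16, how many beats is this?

One sixteenth-note beat = 2 thirty-second notes.
Convert each value to thirty-second notes: thirty-second note = 1; quarter = 8; quarter = 8; quarter note = 8; dotted eighth = 6; thirty-second = 1; thirty-second = 1; dotted quarter note = 12.
Adding: 1 + 8 + 8 + 8 + 6 + 1 + 1 + 12 = 45.
45 ÷ 2 = 22.5 beats.

22.5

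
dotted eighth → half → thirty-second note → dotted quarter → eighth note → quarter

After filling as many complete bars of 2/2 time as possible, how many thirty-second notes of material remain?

15

One bar of 2/2 = 32 thirty-second notes.
Convert each value to thirty-second notes: dotted eighth = 6; half = 16; thirty-second note = 1; dotted quarter = 12; eighth note = 4; quarter = 8.
Altogether 6 + 16 + 1 + 12 + 4 + 8 = 47.
47 ÷ 32 = 1 complete bar with 15 thirty-second notes remaining.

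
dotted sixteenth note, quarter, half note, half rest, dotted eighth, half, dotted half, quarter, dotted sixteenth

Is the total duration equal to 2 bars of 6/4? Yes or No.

No

One bar of 6/4 = 48 thirty-second notes, so 2 bars = 96.
Each duration in thirty-second notes: dotted sixteenth note = 3; quarter = 8; half note = 16; half rest = 16; dotted eighth = 6; half = 16; dotted half = 24; quarter = 8; dotted sixteenth = 3.
Sum: 3 + 8 + 16 + 16 + 6 + 16 + 24 + 8 + 3 = 100.
100 exceeds 96, so the answer is No.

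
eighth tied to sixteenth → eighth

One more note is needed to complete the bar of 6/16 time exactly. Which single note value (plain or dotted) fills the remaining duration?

sixteenth note

The bar of 6/16 = 6 sixteenth notes.
In sixteenth notes: eighth tied to sixteenth (eighth + sixteenth) = 3; eighth = 2.
Adding: 3 + 2 = 5.
Remaining: 6 − 5 = 1 sixteenth note, which is a sixteenth note.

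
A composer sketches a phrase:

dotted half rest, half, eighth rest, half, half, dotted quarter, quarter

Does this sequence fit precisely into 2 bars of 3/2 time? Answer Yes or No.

One bar of 3/2 = 12 eighth notes, so 2 bars = 24.
In eighth notes: dotted half rest = 6; half = 4; eighth rest = 1; half = 4; half = 4; dotted quarter = 3; quarter = 2.
Adding: 6 + 4 + 1 + 4 + 4 + 3 + 2 = 24.
24 equals 24, so the answer is Yes.

Yes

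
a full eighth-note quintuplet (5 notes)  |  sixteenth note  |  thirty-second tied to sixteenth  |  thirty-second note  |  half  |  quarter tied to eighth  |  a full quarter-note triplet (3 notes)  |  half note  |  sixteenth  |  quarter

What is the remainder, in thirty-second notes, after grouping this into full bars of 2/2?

One bar of 2/2 = 32 thirty-second notes.
Each duration in thirty-second notes: a full eighth-note quintuplet (5 notes) (five quintuplet eighths span one half) = 16; sixteenth note = 2; thirty-second tied to sixteenth (thirty-second + sixteenth) = 3; thirty-second note = 1; half = 16; quarter tied to eighth (quarter + eighth) = 12; a full quarter-note triplet (3 notes) (three triplet quarters span one half) = 16; half note = 16; sixteenth = 2; quarter = 8.
Sum: 16 + 2 + 3 + 1 + 16 + 12 + 16 + 16 + 2 + 8 = 92.
92 ÷ 32 = 2 complete bars with 28 thirty-second notes remaining.

28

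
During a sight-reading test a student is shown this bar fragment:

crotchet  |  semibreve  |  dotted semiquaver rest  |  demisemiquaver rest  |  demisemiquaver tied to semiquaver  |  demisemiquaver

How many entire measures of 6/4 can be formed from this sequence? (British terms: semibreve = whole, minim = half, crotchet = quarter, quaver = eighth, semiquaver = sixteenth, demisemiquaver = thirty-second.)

One bar of 6/4 = 48 thirty-second notes.
Working in thirty-second notes: crotchet = 8; semibreve = 32; dotted semiquaver rest = 3; demisemiquaver rest = 1; demisemiquaver tied to semiquaver (demisemiquaver + semiquaver) = 3; demisemiquaver = 1.
Adding: 8 + 32 + 3 + 1 + 3 + 1 = 48.
48 ÷ 48 = 1 complete bar with 0 left over.

1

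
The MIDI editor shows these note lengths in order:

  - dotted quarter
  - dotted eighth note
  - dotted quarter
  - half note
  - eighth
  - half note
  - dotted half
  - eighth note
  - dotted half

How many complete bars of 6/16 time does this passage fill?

One bar of 6/16 = 6 sixteenth notes.
In sixteenth notes: dotted quarter = 6; dotted eighth note = 3; dotted quarter = 6; half note = 8; eighth = 2; half note = 8; dotted half = 12; eighth note = 2; dotted half = 12.
Total: 6 + 3 + 6 + 8 + 2 + 8 + 12 + 2 + 12 = 59.
59 ÷ 6 = 9 complete bars with 5 left over.

9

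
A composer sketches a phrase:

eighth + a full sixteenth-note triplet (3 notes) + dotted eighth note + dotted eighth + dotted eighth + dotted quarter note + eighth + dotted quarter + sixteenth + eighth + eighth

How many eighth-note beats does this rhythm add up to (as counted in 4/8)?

16

One eighth-note beat = 2 sixteenth notes.
Convert each value to sixteenth notes: eighth = 2; a full sixteenth-note triplet (3 notes) (three triplet sixteenths span one eighth) = 2; dotted eighth note = 3; dotted eighth = 3; dotted eighth = 3; dotted quarter note = 6; eighth = 2; dotted quarter = 6; sixteenth = 1; eighth = 2; eighth = 2.
Total: 2 + 2 + 3 + 3 + 3 + 6 + 2 + 6 + 1 + 2 + 2 = 32.
32 ÷ 2 = 16 beats.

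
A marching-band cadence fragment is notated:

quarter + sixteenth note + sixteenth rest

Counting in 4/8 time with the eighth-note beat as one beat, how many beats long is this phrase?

One eighth-note beat = 2 sixteenth notes.
Convert each value to sixteenth notes: quarter = 4; sixteenth note = 1; sixteenth rest = 1.
Adding: 4 + 1 + 1 = 6.
6 ÷ 2 = 3 beats.

3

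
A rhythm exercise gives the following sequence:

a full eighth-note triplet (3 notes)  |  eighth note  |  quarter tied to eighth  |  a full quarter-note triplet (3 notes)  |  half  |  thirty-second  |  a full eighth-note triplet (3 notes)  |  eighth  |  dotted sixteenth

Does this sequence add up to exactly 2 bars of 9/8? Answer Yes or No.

One bar of 9/8 = 36 thirty-second notes, so 2 bars = 72.
Working in thirty-second notes: a full eighth-note triplet (3 notes) (three triplet eighths span one quarter) = 8; eighth note = 4; quarter tied to eighth (quarter + eighth) = 12; a full quarter-note triplet (3 notes) (three triplet quarters span one half) = 16; half = 16; thirty-second = 1; a full eighth-note triplet (3 notes) (three triplet eighths span one quarter) = 8; eighth = 4; dotted sixteenth = 3.
Total: 8 + 4 + 12 + 16 + 16 + 1 + 8 + 4 + 3 = 72.
72 equals 72, so the answer is Yes.

Yes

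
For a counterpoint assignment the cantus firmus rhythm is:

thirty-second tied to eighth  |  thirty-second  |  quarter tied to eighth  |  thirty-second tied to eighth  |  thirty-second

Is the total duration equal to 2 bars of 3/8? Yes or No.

Yes

One bar of 3/8 = 12 thirty-second notes, so 2 bars = 24.
Express everything in thirty-second notes: thirty-second tied to eighth (thirty-second + eighth) = 5; thirty-second = 1; quarter tied to eighth (quarter + eighth) = 12; thirty-second tied to eighth (thirty-second + eighth) = 5; thirty-second = 1.
Altogether 5 + 1 + 12 + 5 + 1 = 24.
24 equals 24, so the answer is Yes.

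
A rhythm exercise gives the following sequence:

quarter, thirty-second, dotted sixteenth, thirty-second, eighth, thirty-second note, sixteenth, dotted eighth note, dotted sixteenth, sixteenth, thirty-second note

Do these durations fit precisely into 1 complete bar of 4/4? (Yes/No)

One bar of 4/4 = 32 thirty-second notes.
Each duration in thirty-second notes: quarter = 8; thirty-second = 1; dotted sixteenth = 3; thirty-second = 1; eighth = 4; thirty-second note = 1; sixteenth = 2; dotted eighth note = 6; dotted sixteenth = 3; sixteenth = 2; thirty-second note = 1.
Altogether 8 + 1 + 3 + 1 + 4 + 1 + 2 + 6 + 3 + 2 + 1 = 32.
32 equals 32, so the answer is Yes.

Yes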